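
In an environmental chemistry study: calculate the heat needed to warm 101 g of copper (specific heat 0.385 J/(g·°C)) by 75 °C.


q = mcΔT = 101 × 0.385 × 75
= 2916.38 J

2916.38 J


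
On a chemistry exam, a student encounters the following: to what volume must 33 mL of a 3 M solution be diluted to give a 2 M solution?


C1V1 = C2V2
3 × 33 = 2 × V2
V2 = 99/2 = 49.5 mL

49.5 mL


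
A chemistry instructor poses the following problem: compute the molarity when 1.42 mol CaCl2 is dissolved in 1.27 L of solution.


M = n/V = 1.42/1.27 = 1.118 mol/L

1.118 M


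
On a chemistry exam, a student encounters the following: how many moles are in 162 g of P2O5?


M(P2O5) = 141.94 g/mol
n = mass/M = 162/141.94 = 1.1413 mol

1.1413 mol


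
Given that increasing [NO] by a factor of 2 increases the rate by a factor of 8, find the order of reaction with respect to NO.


rate ∝ [NO]^n
2^n = 8 → n = 3
Order in NO: 3

3


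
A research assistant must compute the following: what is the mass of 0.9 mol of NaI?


M(NaI) = 149.89 g/mol
mass = n × M = 0.9 × 149.89 = 134.90 g

134.90 g


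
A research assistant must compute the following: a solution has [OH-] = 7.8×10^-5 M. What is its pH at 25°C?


pOH = -log10([OH-]) = -log10(7.8×10^-5)
= 5 - log10(7.8) = 4.11
pH = 14 - pOH = 14 - 4.11 = 9.89

9.89


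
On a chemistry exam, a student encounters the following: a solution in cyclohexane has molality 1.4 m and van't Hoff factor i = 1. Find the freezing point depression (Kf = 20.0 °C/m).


ΔTf = Kf × m × i
= 20.0 × 1.4 × 1
= 28.0 °C

28.0 °C


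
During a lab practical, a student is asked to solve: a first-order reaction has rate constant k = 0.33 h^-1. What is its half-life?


t½ = ln2/k = 0.693147/(0.33 h^-1)
= 2.100 h

2.100 h


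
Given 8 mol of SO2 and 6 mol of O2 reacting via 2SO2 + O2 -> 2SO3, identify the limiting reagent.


Mole ratio available / coefficient:
  SO2: 8/2 = 4.000
  O2: 6/1 = 6.000
Smaller ratio is limiting.

SO2


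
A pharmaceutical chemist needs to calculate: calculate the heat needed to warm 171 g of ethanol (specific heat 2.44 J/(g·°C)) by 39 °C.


q = mcΔT = 171 × 2.44 × 39
= 16272.36 J

16272.36 J


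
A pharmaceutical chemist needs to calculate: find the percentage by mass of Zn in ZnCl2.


M(ZnCl2) = 1×65.38 + 2×35.45 = 136.28 g/mol
Mass of Zn = 1 × 65.38 = 65.38 g/mol
% Zn = 65.38/136.28 × 100 = 47.97%

47.97%


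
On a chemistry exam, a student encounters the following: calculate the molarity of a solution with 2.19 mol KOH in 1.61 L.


M = n/V = 2.19/1.61 = 1.360 mol/L

1.360 M


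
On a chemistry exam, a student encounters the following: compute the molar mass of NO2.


M(NO2) = 1×14.01 + 2×16.0
= 14.01 + 32.0
= 46.01 g/mol

46.01 g/mol


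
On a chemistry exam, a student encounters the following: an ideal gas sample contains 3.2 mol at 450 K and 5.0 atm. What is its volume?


PV = nRT  (R = 0.08206 L·atm/(mol·K))
V = nRT/P = 3.2×0.08206×450/5.0
= 23.633 L

23.633 L


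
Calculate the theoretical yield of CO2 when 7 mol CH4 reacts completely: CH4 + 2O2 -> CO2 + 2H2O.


Mole ratio CO2:CH4 = 1:1
n(CO2) = 7 × 1/1 = 7.000 mol
mass = 7.000 × 44.01 = 308.07 g

308.07 g


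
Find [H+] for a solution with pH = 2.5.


[H+] = 10^(-pH) = 10^(-2.5)
= 3.16×10^-3 M

3.16×10^-3 M


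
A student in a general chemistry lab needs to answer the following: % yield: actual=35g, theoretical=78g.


% yield = actual/theoretical × 100
= 35/78 × 100
= 44.87%

44.87%


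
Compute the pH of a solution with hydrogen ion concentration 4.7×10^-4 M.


pH = -log10([H+]) = -log10(4.7×10^-4)
= 4 - log10(4.7)
= 4 - 0.67
= 3.33

3.33


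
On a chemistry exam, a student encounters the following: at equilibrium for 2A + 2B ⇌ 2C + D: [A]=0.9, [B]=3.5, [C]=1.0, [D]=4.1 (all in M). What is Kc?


Kc = [C]^2[D]/([A]^2[B]^2)
= (1.0^2 × 4.1^1)/(0.9^2 × 3.5^2)
= 4.1/9.9225
= 0.4132

0.4132


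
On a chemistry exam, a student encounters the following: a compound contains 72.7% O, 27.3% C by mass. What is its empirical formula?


Assume 100 g sample. Moles of each element:
  O: 72.7/16.0 = 4.544 mol
  C: 27.3/12.01 = 2.273 mol
Divide by smallest (2.273):
  O: 4.544/2.273 = 2.0
  C: 2.273/2.273 = 1.0
Empirical formula: CO2

CO2


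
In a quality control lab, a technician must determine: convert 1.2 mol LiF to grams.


M(LiF) = 25.94 g/mol
mass = n × M = 1.2 × 25.94 = 31.13 g

31.13 g


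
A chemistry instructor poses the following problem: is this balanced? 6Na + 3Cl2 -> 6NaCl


Equation: 6Na + 3Cl2 -> 6NaCl
Check atoms: Cl: 6=6, Na: 6=6
Balanced

Yes, balanced


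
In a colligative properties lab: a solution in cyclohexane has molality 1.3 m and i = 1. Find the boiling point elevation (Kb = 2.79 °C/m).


ΔTb = Kb × m × i
= 2.79 × 1.3 × 1
= 3.627 °C

3.627 °C


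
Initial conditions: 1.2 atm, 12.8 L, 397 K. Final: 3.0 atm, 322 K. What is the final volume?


P1V1/T1 = P2V2/T2
V2 = P1V1T2/(T1P2)
= 1.2×12.8×322/(397×3.0)
= 4.153 L

4.153 L


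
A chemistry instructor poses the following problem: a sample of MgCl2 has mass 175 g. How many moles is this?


M(MgCl2) = 95.21 g/mol
n = mass/M = 175/95.21 = 1.838 mol

1.838 mol


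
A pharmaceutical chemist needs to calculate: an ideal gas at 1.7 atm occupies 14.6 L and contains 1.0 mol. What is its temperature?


PV = nRT  (R = 0.08206 L·atm/(mol·K))
T = PV/(nR) = 1.7×14.6/(1.0×0.08206)
= 24.82/0.082060
= 302.46 K

302.46 K


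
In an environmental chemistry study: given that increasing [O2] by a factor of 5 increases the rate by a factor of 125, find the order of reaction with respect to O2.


rate ∝ [O2]^n
5^n = 125 → n = 3
Order in O2: 3

3


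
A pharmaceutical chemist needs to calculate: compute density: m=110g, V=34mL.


ρ = mass/volume
= 110/34
= 3.235 g/mL

3.235 g/mL


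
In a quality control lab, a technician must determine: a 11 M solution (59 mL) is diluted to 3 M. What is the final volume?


C1V1 = C2V2
11 × 59 = 3 × V2
V2 = 649/3 = 216.33 mL

216.33 mL


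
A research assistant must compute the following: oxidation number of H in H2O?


H is +1 with nonmetals
Oxidation number: +1

+1


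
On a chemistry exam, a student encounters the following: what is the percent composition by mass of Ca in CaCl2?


M(CaCl2) = 1×40.08 + 2×35.45 = 110.98 g/mol
Mass of Ca = 1 × 40.08 = 40.08 g/mol
% Ca = 40.08/110.98 × 100 = 36.11%

36.11%


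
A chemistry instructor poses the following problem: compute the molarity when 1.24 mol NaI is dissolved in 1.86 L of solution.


M = n/V = 1.24/1.86 = 0.667 mol/L

0.667 M


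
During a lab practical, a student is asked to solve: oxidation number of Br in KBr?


halide: -1
Oxidation number: -1

-1


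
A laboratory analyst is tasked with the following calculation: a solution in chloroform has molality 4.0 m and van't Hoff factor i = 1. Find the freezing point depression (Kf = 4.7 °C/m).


ΔTf = Kf × m × i
= 4.7 × 4.0 × 1
= 18.8 °C

18.8 °C


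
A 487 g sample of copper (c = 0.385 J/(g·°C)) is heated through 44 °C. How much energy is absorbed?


q = mcΔT = 487 × 0.385 × 44
= 8249.78 J

8249.78 J


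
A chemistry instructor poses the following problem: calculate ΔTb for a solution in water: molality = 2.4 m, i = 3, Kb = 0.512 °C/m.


ΔTb = Kb × m × i
= 0.512 × 2.4 × 3
= 3.6864 °C

3.6864 °C


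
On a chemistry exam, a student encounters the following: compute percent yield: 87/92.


% yield = actual/theoretical × 100
= 87/92 × 100
= 94.57%

94.57%


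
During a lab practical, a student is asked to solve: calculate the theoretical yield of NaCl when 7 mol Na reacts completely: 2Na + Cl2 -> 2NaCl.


Mole ratio NaCl:Na = 2:2
n(NaCl) = 7 × 2/2 = 7.000 mol
mass = 7.000 × 58.44 = 409.08 g

409.08 g


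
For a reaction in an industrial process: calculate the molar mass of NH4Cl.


M(NH4Cl) = 1×14.01 + 4×1.008 + 1×35.45
= 14.01 + 4.03 + 35.45
= 53.49 g/mol

53.49 g/mol


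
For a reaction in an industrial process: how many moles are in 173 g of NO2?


M(NO2) = 46.01 g/mol
n = mass/M = 173/46.01 = 3.7601 mol

3.7601 mol


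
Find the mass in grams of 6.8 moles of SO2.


M(SO2) = 64.07 g/mol
mass = n × M = 6.8 × 64.07 = 435.68 g

435.68 g


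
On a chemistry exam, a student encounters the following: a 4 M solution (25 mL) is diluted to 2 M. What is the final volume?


C1V1 = C2V2
4 × 25 = 2 × V2
V2 = 100/2 = 50.0 mL

50.0 mL


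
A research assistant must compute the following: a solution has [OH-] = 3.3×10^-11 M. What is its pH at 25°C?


pOH = -log10([OH-]) = -log10(3.3×10^-11)
= 11 - log10(3.3) = 10.48
pH = 14 - pOH = 14 - 10.48 = 3.52

3.52


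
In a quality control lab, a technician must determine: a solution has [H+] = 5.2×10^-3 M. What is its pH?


pH = -log10([H+]) = -log10(5.2×10^-3)
= 3 - log10(5.2)
= 3 - 0.72
= 2.28

2.28


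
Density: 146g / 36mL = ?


ρ = mass/volume
= 146/36
= 4.056 g/mL

4.056 g/mL


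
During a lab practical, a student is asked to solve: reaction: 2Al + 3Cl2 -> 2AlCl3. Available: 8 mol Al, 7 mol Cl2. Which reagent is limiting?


Mole ratio available / coefficient:
  Al: 8/2 = 4.000
  Cl2: 7/3 = 2.333
Smaller ratio is limiting.

Cl2


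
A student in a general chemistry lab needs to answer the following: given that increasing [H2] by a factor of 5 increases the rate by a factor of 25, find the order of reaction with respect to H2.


rate ∝ [H2]^n
5^n = 25 → n = 2
Order in H2: 2

2


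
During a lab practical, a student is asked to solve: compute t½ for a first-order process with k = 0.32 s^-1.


t½ = ln2/k = 0.693147/(0.32 s^-1)
= 2.166 s

2.166 s


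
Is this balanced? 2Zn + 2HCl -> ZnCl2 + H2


Equation: 2Zn + 2HCl -> ZnCl2 + H2
Check atoms: Cl: 2=2, H: 2=2, Zn: 2≠1
Not balanced

No, not balanced


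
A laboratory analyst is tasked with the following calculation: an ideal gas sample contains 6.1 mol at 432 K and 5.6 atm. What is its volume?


PV = nRT  (R = 0.08206 L·atm/(mol·K))
V = nRT/P = 6.1×0.08206×432/5.6
= 38.615 L

38.615 L


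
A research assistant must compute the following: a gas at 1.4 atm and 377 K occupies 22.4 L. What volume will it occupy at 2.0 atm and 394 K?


P1V1/T1 = P2V2/T2
V2 = P1V1T2/(T1P2)
= 1.4×22.4×394/(377×2.0)
= 16.387 L

16.387 L


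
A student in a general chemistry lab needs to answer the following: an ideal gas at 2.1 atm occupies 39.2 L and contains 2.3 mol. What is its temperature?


PV = nRT  (R = 0.08206 L·atm/(mol·K))
T = PV/(nR) = 2.1×39.2/(2.3×0.08206)
= 82.32/0.188738
= 436.16 K

436.16 K


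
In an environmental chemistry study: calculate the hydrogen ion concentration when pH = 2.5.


[H+] = 10^(-pH) = 10^(-2.5)
= 3.16×10^-3 M

3.16×10^-3 M


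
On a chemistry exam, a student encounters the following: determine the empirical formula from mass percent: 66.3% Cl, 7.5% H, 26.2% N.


Assume 100 g sample. Moles of each element:
  Cl: 66.3/35.45 = 1.87 mol
  H: 7.5/1.008 = 7.44 mol
  N: 26.2/14.01 = 1.87 mol
Divide by smallest (1.87):
  Cl: 1.87/1.87 = 1.0
  H: 7.44/1.87 = 3.98
  N: 1.87/1.87 = 1.0
Empirical formula: NH4Cl

NH4Cl


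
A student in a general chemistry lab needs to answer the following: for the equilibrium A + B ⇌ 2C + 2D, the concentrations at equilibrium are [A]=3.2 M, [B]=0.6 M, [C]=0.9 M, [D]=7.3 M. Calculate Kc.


Kc = [C]^2[D]^2/([A][B])
= (0.9^2 × 7.3^2)/(3.2^1 × 0.6^1)
= 43.1649/1.92
= 22.48

22.48


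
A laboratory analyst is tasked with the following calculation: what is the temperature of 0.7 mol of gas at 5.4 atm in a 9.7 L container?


PV = nRT  (R = 0.08206 L·atm/(mol·K))
T = PV/(nR) = 5.4×9.7/(0.7×0.08206)
= 52.38/0.057442
= 911.88 K

911.88 K


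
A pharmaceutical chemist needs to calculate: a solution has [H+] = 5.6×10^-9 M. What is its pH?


pH = -log10([H+]) = -log10(5.6×10^-9)
= 9 - log10(5.6)
= 9 - 0.75
= 8.25

8.25


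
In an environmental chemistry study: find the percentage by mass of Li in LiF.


M(LiF) = 1×6.94 + 1×19.0 = 25.94 g/mol
Mass of Li = 1 × 6.94 = 6.94 g/mol
% Li = 6.94/25.94 × 100 = 26.75%

26.75%


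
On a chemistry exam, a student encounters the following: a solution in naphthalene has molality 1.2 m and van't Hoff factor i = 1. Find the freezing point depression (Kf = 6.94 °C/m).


ΔTf = Kf × m × i
= 6.94 × 1.2 × 1
= 8.328 °C

8.328 °C


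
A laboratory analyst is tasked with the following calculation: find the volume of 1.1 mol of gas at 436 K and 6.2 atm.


PV = nRT  (R = 0.08206 L·atm/(mol·K))
V = nRT/P = 1.1×0.08206×436/6.2
= 6.348 L

6.348 L


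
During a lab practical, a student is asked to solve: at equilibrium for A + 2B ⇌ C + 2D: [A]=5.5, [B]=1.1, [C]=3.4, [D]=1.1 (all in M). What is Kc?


Kc = [C][D]^2/([A][B]^2)
= (3.4^1 × 1.1^2)/(5.5^1 × 1.1^2)
= 4.114/6.655
= 0.6182

0.6182


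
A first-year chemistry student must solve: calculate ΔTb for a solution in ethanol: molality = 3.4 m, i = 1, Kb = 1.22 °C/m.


ΔTb = Kb × m × i
= 1.22 × 3.4 × 1
= 4.148 °C

4.148 °C


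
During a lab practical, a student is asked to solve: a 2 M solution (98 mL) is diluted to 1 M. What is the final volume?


C1V1 = C2V2
2 × 98 = 1 × V2
V2 = 196/1 = 196.0 mL

196.0 mL


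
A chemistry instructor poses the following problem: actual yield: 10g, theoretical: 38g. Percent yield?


% yield = actual/theoretical × 100
= 10/38 × 100
= 26.32%

26.32%


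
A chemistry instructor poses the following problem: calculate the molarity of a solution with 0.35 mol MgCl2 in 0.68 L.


M = n/V = 0.35/0.68 = 0.515 mol/L

0.515 M


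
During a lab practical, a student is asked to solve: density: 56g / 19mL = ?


ρ = mass/volume
= 56/19
= 2.947 g/mL

2.947 g/mL


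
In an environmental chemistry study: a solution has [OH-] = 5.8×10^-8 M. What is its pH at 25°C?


pOH = -log10([OH-]) = -log10(5.8×10^-8)
= 8 - log10(5.8) = 7.24
pH = 14 - pOH = 14 - 7.24 = 6.76

6.76


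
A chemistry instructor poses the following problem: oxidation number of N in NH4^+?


x + 4(+1) = +1, so x = -3
Oxidation number: -3

-3


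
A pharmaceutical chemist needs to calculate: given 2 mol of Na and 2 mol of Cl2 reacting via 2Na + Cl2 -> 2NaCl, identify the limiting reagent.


Mole ratio available / coefficient:
  Na: 2/2 = 1.000
  Cl2: 2/1 = 2.000
Smaller ratio is limiting.

Na


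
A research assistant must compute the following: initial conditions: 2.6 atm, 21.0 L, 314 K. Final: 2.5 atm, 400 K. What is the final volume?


P1V1/T1 = P2V2/T2
V2 = P1V1T2/(T1P2)
= 2.6×21.0×400/(314×2.5)
= 27.822 L

27.822 L


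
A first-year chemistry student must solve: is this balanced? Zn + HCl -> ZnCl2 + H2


Equation: Zn + HCl -> ZnCl2 + H2
Check atoms: Cl: 1≠2, H: 1≠2, Zn: 1=1
Not balanced

No, not balanced


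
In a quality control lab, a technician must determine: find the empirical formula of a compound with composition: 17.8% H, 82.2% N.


Assume 100 g sample. Moles of each element:
  H: 17.8/1.008 = 17.659 mol
  N: 82.2/14.01 = 5.867 mol
Divide by smallest (5.867):
  H: 17.659/5.867 = 3.01
  N: 5.867/5.867 = 1.0
Empirical formula: NH3

NH3


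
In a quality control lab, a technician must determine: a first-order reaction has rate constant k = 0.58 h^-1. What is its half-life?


t½ = ln2/k = 0.693147/(0.58 h^-1)
= 1.195 h

1.195 h


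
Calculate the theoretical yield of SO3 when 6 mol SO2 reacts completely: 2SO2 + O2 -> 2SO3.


Mole ratio SO3:SO2 = 2:2
n(SO3) = 6 × 2/2 = 6.000 mol
mass = 6.000 × 80.07 = 480.42 g

480.42 g


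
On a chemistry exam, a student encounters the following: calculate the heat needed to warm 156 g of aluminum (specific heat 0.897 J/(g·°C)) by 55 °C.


q = mcΔT = 156 × 0.897 × 55
= 7696.26 J

7696.26 J


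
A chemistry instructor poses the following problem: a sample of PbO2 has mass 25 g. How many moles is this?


M(PbO2) = 239.2 g/mol
n = mass/M = 25/239.2 = 0.1045 mol

0.1045 mol


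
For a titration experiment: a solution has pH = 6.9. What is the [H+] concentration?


[H+] = 10^(-pH) = 10^(-6.9)
= 1.26×10^-7 M

1.26×10^-7 M


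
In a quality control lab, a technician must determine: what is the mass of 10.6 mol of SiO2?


M(SiO2) = 60.09 g/mol
mass = n × M = 10.6 × 60.09 = 636.95 g

636.95 g


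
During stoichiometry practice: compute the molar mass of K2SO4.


M(K2SO4) = 2×39.1 + 1×32.07 + 4×16.0
= 78.2 + 32.07 + 64.0
= 174.27 g/mol

174.27 g/mol


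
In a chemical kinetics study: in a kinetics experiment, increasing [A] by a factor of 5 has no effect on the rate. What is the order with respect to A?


rate ∝ [A]^n
rate ∝ [A]^0
Order in A: 0

0


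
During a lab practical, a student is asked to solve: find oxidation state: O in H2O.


O is usually -2
Oxidation number: -2

-2


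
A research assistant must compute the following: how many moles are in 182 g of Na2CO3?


M(Na2CO3) = 105.99 g/mol
n = mass/M = 182/105.99 = 1.7171 mol

1.7171 mol


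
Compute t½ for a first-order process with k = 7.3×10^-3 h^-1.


t½ = ln2/k = 0.693147/(7.3×10^-3 h^-1)
= 94.95 h

94.95 h


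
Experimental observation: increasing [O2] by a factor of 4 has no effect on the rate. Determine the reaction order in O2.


rate ∝ [O2]^n
rate ∝ [O2]^0
Order in O2: 0

0


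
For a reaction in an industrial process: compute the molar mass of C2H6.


M(C2H6) = 2×12.01 + 6×1.008
= 24.02 + 6.05
= 30.07 g/mol

30.07 g/mol


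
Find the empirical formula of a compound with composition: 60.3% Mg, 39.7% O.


Assume 100 g sample. Moles of each element:
  Mg: 60.3/24.31 = 2.48 mol
  O: 39.7/16.0 = 2.481 mol
Divide by smallest (2.48):
  Mg: 2.48/2.48 = 1.0
  O: 2.481/2.48 = 1.0
Empirical formula: MgO

MgO


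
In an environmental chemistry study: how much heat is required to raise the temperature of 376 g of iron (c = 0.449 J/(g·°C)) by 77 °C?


q = mcΔT = 376 × 0.449 × 77
= 12999.45 J

12999.45 J


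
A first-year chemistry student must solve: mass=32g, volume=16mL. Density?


ρ = mass/volume
= 32/16
= 2.0 g/mL

2.0 g/mL


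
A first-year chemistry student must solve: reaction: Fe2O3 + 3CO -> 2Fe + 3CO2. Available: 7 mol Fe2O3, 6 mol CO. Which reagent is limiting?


Mole ratio available / coefficient:
  Fe2O3: 7/1 = 7.000
  CO: 6/3 = 2.000
Smaller ratio is limiting.

CO


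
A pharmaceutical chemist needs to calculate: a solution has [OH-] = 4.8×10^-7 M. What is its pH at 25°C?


pOH = -log10([OH-]) = -log10(4.8×10^-7)
= 7 - log10(4.8) = 6.32
pH = 14 - pOH = 14 - 6.32 = 7.68

7.68


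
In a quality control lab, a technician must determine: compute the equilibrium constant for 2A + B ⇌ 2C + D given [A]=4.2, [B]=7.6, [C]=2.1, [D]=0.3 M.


Kc = [C]^2[D]/([A]^2[B])
= (2.1^2 × 0.3^1)/(4.2^2 × 7.6^1)
= 1.323/134.064
= 0.009868

0.009868


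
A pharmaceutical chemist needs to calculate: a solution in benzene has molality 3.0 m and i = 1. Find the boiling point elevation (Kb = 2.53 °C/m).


ΔTb = Kb × m × i
= 2.53 × 3.0 × 1
= 7.59 °C

7.59 °C


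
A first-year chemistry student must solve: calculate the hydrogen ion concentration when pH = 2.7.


[H+] = 10^(-pH) = 10^(-2.7)
= 2.0×10^-3 M

2.0×10^-3 M


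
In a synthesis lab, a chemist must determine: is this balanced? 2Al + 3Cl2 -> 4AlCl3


Equation: 2Al + 3Cl2 -> 4AlCl3
Check atoms: Al: 2≠4, Cl: 6≠12
Not balanced

No, not balanced


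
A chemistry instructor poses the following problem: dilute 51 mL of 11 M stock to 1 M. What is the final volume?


C1V1 = C2V2
11 × 51 = 1 × V2
V2 = 561/1 = 561.0 mL

561.0 mL


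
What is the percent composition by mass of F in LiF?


M(LiF) = 1×6.94 + 1×19.0 = 25.94 g/mol
Mass of F = 1 × 19.0 = 19.00 g/mol
% F = 19.00/25.94 × 100 = 73.25%

73.25%


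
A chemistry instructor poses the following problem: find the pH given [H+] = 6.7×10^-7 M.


pH = -log10([H+]) = -log10(6.7×10^-7)
= 7 - log10(6.7)
= 7 - 0.83
= 6.17

6.17


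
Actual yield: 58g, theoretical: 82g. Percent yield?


% yield = actual/theoretical × 100
= 58/82 × 100
= 70.73%

70.73%


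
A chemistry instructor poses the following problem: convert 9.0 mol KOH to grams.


M(KOH) = 56.11 g/mol
mass = n × M = 9.0 × 56.11 = 504.99 g

504.99 g


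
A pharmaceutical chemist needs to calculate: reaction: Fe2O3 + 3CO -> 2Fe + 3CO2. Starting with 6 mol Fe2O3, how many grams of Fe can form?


Mole ratio Fe:Fe2O3 = 2:1
n(Fe) = 6 × 2/1 = 12.000 mol
mass = 12.000 × 55.85 = 670.2 g

670.2 g


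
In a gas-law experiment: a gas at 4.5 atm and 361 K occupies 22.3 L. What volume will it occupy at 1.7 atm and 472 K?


P1V1/T1 = P2V2/T2
V2 = P1V1T2/(T1P2)
= 4.5×22.3×472/(361×1.7)
= 77.18 L

77.18 L


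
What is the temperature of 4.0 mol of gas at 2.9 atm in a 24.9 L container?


PV = nRT  (R = 0.08206 L·atm/(mol·K))
T = PV/(nR) = 2.9×24.9/(4.0×0.08206)
= 72.21/0.328240
= 219.99 K

219.99 K


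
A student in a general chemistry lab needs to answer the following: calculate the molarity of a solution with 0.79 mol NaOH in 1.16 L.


M = n/V = 0.79/1.16 = 0.681 mol/L

0.681 M


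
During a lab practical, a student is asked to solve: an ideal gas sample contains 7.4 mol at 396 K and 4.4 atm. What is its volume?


PV = nRT  (R = 0.08206 L·atm/(mol·K))
V = nRT/P = 7.4×0.08206×396/4.4
= 54.652 L

54.652 L


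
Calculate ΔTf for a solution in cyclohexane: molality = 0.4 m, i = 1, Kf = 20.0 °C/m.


ΔTf = Kf × m × i
= 20.0 × 0.4 × 1
= 8.0 °C

8.0 °C


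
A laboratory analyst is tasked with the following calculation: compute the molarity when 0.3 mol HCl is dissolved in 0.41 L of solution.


M = n/V = 0.3/0.41 = 0.732 mol/L

0.732 M


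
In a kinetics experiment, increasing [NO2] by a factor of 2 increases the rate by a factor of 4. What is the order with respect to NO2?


rate ∝ [NO2]^n
2^n = 4 → n = 2
Order in NO2: 2

2


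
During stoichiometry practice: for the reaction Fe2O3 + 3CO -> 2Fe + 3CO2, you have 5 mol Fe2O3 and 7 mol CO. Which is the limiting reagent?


Mole ratio available / coefficient:
  Fe2O3: 5/1 = 5.000
  CO: 7/3 = 2.333
Smaller ratio is limiting.

CO


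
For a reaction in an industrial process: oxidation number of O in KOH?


O is usually -2
Oxidation number: -2

-2


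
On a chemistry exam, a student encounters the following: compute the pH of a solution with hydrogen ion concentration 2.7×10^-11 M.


pH = -log10([H+]) = -log10(2.7×10^-11)
= 11 - log10(2.7)
= 11 - 0.43
= 10.57

10.57


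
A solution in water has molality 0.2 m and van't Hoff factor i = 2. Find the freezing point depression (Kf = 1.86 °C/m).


ΔTf = Kf × m × i
= 1.86 × 0.2 × 2
= 0.744 °C

0.744 °C


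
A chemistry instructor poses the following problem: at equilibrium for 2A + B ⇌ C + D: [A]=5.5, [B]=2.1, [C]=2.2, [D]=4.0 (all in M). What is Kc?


Kc = [C][D]/([A]^2[B])
= (2.2^1 × 4.0^1)/(5.5^2 × 2.1^1)
= 8.8/63.525
= 0.1385

0.1385


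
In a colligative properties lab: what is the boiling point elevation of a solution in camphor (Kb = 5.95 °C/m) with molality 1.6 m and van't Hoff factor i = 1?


ΔTb = Kb × m × i
= 5.95 × 1.6 × 1
= 9.52 °C

9.52 °C


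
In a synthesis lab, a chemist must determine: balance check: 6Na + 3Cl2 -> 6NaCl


Equation: 6Na + 3Cl2 -> 6NaCl
Check atoms: Cl: 6=6, Na: 6=6
Balanced

Yes, balanced


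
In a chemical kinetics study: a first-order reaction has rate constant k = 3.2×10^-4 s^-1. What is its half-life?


t½ = ln2/k = 0.693147/(3.2×10^-4 s^-1)
= 2166 s

2166 s


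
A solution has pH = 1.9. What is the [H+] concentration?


[H+] = 10^(-pH) = 10^(-1.9)
= 1.26×10^-2 M

1.26×10^-2 M


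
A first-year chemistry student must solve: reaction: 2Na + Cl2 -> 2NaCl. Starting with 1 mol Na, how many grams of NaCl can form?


Mole ratio NaCl:Na = 2:2
n(NaCl) = 1 × 2/2 = 1.000 mol
mass = 1.000 × 58.44 = 58.44 g

58.44 g


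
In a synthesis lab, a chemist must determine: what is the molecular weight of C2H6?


M(C2H6) = 2×12.01 + 6×1.008
= 24.02 + 6.05
= 30.07 g/mol

30.07 g/mol


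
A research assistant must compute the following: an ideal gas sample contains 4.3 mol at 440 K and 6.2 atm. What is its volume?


PV = nRT  (R = 0.08206 L·atm/(mol·K))
V = nRT/P = 4.3×0.08206×440/6.2
= 25.042 L

25.042 L


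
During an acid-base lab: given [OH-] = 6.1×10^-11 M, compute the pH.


pOH = -log10([OH-]) = -log10(6.1×10^-11)
= 11 - log10(6.1) = 10.21
pH = 14 - pOH = 14 - 10.21 = 3.79

3.79


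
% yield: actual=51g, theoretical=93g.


% yield = actual/theoretical × 100
= 51/93 × 100
= 54.84%

54.84%


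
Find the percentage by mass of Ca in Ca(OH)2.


M(Ca(OH)2) = 1×40.08 + 2×16.0 + 2×1.008 = 74.096 g/mol
Mass of Ca = 1 × 40.08 = 40.08 g/mol
% Ca = 40.08/74.096 × 100 = 54.09%

54.09%


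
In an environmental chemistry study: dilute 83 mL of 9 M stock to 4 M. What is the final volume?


C1V1 = C2V2
9 × 83 = 4 × V2
V2 = 747/4 = 186.75 mL

186.75 mL


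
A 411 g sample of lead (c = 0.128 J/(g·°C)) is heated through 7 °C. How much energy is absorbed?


q = mcΔT = 411 × 0.128 × 7
= 368.26 J

368.26 J


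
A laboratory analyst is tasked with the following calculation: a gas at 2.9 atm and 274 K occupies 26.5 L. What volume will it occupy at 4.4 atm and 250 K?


P1V1/T1 = P2V2/T2
V2 = P1V1T2/(T1P2)
= 2.9×26.5×250/(274×4.4)
= 15.936 L

15.936 L


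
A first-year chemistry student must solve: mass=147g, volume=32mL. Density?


ρ = mass/volume
= 147/32
= 4.594 g/mL

4.594 g/mL


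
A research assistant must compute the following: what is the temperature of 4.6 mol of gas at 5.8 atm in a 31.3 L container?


PV = nRT  (R = 0.08206 L·atm/(mol·K))
T = PV/(nR) = 5.8×31.3/(4.6×0.08206)
= 181.54/0.377476
= 480.93 K

480.93 K


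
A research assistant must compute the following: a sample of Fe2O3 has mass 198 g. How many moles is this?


M(Fe2O3) = 159.7 g/mol
n = mass/M = 198/159.7 = 1.2398 mol

1.2398 mol


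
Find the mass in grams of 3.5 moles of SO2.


M(SO2) = 64.07 g/mol
mass = n × M = 3.5 × 64.07 = 224.25 g

224.25 g


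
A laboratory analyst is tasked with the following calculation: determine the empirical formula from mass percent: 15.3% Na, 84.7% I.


Assume 100 g sample. Moles of each element:
  Na: 15.3/22.99 = 0.666 mol
  I: 84.7/126.9 = 0.667 mol
Divide by smallest (0.666):
  Na: 0.666/0.666 = 1.0
  I: 0.667/0.666 = 1.0
Empirical formula: NaI

NaI


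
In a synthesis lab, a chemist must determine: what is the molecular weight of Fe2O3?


M(Fe2O3) = 2×55.85 + 3×16.0
= 111.7 + 48.0
= 159.7 g/mol

159.7 g/mol


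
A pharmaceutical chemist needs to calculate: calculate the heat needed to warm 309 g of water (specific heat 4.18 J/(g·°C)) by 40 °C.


q = mcΔT = 309 × 4.18 × 40
= 51664.80 J

51664.80 J


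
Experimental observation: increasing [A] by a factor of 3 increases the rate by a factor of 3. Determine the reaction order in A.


rate ∝ [A]^n
3^n = 3 → n = 1
Order in A: 1

1


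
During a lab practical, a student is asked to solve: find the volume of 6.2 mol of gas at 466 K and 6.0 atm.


PV = nRT  (R = 0.08206 L·atm/(mol·K))
V = nRT/P = 6.2×0.08206×466/6.0
= 39.515 L

39.515 L


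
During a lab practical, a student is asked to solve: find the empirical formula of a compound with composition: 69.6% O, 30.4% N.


Assume 100 g sample. Moles of each element:
  O: 69.6/16.0 = 4.35 mol
  N: 30.4/14.01 = 2.17 mol
Divide by smallest (2.17):
  O: 4.35/2.17 = 2.0
  N: 2.17/2.17 = 1.0
Empirical formula: NO2

NO2


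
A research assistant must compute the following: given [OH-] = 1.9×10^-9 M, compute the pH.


pOH = -log10([OH-]) = -log10(1.9×10^-9)
= 9 - log10(1.9) = 8.72
pH = 14 - pOH = 14 - 8.72 = 5.28

5.28


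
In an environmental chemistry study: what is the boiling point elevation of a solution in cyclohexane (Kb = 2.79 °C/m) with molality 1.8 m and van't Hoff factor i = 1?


ΔTb = Kb × m × i
= 2.79 × 1.8 × 1
= 5.022 °C

5.022 °C


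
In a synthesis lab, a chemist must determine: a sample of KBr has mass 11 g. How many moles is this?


M(KBr) = 119.0 g/mol
n = mass/M = 11/119.0 = 0.0924 mol

0.0924 mol


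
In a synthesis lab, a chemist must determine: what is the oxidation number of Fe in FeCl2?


x + 2(-1) = 0, so x = +2
Oxidation number: +2

+2


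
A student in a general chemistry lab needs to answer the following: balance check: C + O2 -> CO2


Equation: C + O2 -> CO2
Check atoms: C: 1=1, O: 2=2
Balanced

Yes, balanced


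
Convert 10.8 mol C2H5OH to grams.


M(C2H5OH) = 46.07 g/mol
mass = n × M = 10.8 × 46.07 = 497.56 g

497.56 g


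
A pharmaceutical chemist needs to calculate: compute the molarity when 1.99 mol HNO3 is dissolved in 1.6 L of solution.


M = n/V = 1.99/1.6 = 1.244 mol/L

1.244 M


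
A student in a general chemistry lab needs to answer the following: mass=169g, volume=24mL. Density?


ρ = mass/volume
= 169/24
= 7.042 g/mL

7.042 g/mL


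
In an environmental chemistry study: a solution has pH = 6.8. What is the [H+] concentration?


[H+] = 10^(-pH) = 10^(-6.8)
= 1.58×10^-7 M

1.58×10^-7 M


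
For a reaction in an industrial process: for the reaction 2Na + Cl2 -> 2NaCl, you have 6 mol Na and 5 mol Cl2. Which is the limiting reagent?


Mole ratio available / coefficient:
  Na: 6/2 = 3.000
  Cl2: 5/1 = 5.000
Smaller ratio is limiting.

Na


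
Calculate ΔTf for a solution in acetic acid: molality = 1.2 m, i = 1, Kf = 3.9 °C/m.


ΔTf = Kf × m × i
= 3.9 × 1.2 × 1
= 4.68 °C

4.68 °C


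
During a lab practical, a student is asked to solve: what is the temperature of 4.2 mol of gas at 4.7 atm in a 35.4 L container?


PV = nRT  (R = 0.08206 L·atm/(mol·K))
T = PV/(nR) = 4.7×35.4/(4.2×0.08206)
= 166.38/0.344652
= 482.75 K

482.75 K


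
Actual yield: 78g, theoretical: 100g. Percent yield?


% yield = actual/theoretical × 100
= 78/100 × 100
= 78.0%

78.0%


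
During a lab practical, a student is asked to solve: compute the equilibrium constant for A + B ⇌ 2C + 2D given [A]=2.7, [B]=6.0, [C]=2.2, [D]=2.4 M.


Kc = [C]^2[D]^2/([A][B])
= (2.2^2 × 2.4^2)/(2.7^1 × 6.0^1)
= 27.8784/16.2
= 1.721

1.721


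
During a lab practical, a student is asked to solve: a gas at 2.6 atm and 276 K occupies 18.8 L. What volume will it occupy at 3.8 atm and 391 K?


P1V1/T1 = P2V2/T2
V2 = P1V1T2/(T1P2)
= 2.6×18.8×391/(276×3.8)
= 18.223 L

18.223 L


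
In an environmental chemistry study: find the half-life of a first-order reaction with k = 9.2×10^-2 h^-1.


t½ = ln2/k = 0.693147/(9.2×10^-2 h^-1)
= 7.534 h

7.534 h


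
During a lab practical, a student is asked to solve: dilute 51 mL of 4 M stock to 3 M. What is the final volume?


C1V1 = C2V2
4 × 51 = 3 × V2
V2 = 204/3 = 68.0 mL

68.0 mL


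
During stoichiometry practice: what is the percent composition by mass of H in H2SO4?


M(H2SO4) = 2×1.008 + 1×32.07 + 4×16.0 = 98.086 g/mol
Mass of H = 2 × 1.008 = 2.016 g/mol
% H = 2.016/98.086 × 100 = 2.06%

2.06%


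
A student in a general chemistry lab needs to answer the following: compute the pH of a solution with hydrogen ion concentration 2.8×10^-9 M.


pH = -log10([H+]) = -log10(2.8×10^-9)
= 9 - log10(2.8)
= 9 - 0.45
= 8.55

8.55


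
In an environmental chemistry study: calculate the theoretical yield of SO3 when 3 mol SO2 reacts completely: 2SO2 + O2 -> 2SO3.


Mole ratio SO3:SO2 = 2:2
n(SO3) = 3 × 2/2 = 3.000 mol
mass = 3.000 × 80.07 = 240.21 g

240.21 g


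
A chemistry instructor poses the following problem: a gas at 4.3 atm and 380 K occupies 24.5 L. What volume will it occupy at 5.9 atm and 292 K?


P1V1/T1 = P2V2/T2
V2 = P1V1T2/(T1P2)
= 4.3×24.5×292/(380×5.9)
= 13.721 L

13.721 L


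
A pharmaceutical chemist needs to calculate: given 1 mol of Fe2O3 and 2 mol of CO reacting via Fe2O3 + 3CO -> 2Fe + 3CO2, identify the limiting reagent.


Mole ratio available / coefficient:
  Fe2O3: 1/1 = 1.000
  CO: 2/3 = 0.667
Smaller ratio is limiting.

CO


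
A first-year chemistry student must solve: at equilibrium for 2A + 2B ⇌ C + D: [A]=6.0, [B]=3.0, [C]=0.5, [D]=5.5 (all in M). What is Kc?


Kc = [C][D]/([A]^2[B]^2)
= (0.5^1 × 5.5^1)/(6.0^2 × 3.0^2)
= 2.75/324
= 0.008488

0.008488


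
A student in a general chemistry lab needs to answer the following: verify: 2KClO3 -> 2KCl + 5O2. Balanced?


Equation: 2KClO3 -> 2KCl + 5O2
Check atoms: Cl: 2=2, K: 2=2, O: 6≠10
Not balanced

No, not balanced


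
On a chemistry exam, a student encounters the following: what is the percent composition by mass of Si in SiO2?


M(SiO2) = 1×28.09 + 2×16.0 = 60.09 g/mol
Mass of Si = 1 × 28.09 = 28.09 g/mol
% Si = 28.09/60.09 × 100 = 46.75%

46.75%


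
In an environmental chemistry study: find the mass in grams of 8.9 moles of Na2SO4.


M(Na2SO4) = 142.05 g/mol
mass = n × M = 8.9 × 142.05 = 1264.25 g

1264.25 g


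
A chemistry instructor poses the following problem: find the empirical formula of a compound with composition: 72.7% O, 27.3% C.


Assume 100 g sample. Moles of each element:
  O: 72.7/16.0 = 4.544 mol
  C: 27.3/12.01 = 2.273 mol
Divide by smallest (2.273):
  O: 4.544/2.273 = 2.0
  C: 2.273/2.273 = 1.0
Empirical formula: CO2

CO2


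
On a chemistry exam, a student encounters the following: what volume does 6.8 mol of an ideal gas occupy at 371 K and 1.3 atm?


PV = nRT  (R = 0.08206 L·atm/(mol·K))
V = nRT/P = 6.8×0.08206×371/1.3
= 159.247 L

159.247 L


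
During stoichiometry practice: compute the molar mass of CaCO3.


M(CaCO3) = 1×40.08 + 1×12.01 + 3×16.0
= 40.08 + 12.01 + 48.0
= 100.09 g/mol

100.09 g/mol


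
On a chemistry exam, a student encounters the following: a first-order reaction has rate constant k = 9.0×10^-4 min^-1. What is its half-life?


t½ = ln2/k = 0.693147/(9.0×10^-4 min^-1)
= 770.2 min

770.2 min


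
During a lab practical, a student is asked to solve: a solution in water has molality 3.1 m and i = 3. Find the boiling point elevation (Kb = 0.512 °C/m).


ΔTb = Kb × m × i
= 0.512 × 3.1 × 3
= 4.7616 °C

4.7616 °C


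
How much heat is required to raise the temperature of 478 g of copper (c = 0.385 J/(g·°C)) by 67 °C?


q = mcΔT = 478 × 0.385 × 67
= 12330.01 J

12330.01 J


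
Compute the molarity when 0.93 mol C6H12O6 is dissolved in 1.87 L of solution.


M = n/V = 0.93/1.87 = 0.497 mol/L

0.497 M


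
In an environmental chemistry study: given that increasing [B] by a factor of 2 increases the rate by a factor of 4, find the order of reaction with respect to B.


rate ∝ [B]^n
2^n = 4 → n = 2
Order in B: 2

2


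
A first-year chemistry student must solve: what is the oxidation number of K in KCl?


Group 1 metal: +1
Oxidation number: +1

+1


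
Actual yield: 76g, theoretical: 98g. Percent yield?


% yield = actual/theoretical × 100
= 76/98 × 100
= 77.55%

77.55%


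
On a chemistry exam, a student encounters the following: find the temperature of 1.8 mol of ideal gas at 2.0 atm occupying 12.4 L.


PV = nRT  (R = 0.08206 L·atm/(mol·K))
T = PV/(nR) = 2.0×12.4/(1.8×0.08206)
= 24.80/0.147708
= 167.90 K

167.90 K


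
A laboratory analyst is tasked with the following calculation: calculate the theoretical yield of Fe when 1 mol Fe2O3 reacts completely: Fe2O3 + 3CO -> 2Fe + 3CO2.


Mole ratio Fe:Fe2O3 = 2:1
n(Fe) = 1 × 2/1 = 2.000 mol
mass = 2.000 × 55.85 = 111.7 g

111.7 g


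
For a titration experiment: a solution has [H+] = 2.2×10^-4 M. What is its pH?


pH = -log10([H+]) = -log10(2.2×10^-4)
= 4 - log10(2.2)
= 4 - 0.34
= 3.66

3.66


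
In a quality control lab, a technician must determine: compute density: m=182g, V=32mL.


ρ = mass/volume
= 182/32
= 5.688 g/mL

5.688 g/mL


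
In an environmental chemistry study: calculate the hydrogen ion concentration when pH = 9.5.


[H+] = 10^(-pH) = 10^(-9.5)
= 3.16×10^-10 M

3.16×10^-10 M


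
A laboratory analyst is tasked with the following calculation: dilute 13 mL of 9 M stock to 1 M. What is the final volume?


C1V1 = C2V2
9 × 13 = 1 × V2
V2 = 117/1 = 117.0 mL

117.0 mL


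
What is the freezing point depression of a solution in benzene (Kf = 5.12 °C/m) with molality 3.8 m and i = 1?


ΔTf = Kf × m × i
= 5.12 × 3.8 × 1
= 19.456 °C

19.456 °C


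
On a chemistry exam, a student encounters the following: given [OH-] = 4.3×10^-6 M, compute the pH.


pOH = -log10([OH-]) = -log10(4.3×10^-6)
= 6 - log10(4.3) = 5.37
pH = 14 - pOH = 14 - 5.37 = 8.63

8.63


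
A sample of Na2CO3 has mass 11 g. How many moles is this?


M(Na2CO3) = 105.99 g/mol
n = mass/M = 11/105.99 = 0.1038 mol

0.1038 mol


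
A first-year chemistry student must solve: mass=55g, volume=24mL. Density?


ρ = mass/volume
= 55/24
= 2.292 g/mL

2.292 g/mL


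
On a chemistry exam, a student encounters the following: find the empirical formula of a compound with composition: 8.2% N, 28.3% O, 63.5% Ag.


Assume 100 g sample. Moles of each element:
  N: 8.2/14.01 = 0.585 mol
  O: 28.3/16.0 = 1.769 mol
  Ag: 63.5/107.87 = 0.589 mol
Divide by smallest (0.585):
  N: 0.585/0.585 = 1.0
  O: 1.769/0.585 = 3.02
  Ag: 0.589/0.585 = 1.01
Empirical formula: AgNO3

AgNO3


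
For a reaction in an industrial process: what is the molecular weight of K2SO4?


M(K2SO4) = 2×39.1 + 1×32.07 + 4×16.0
= 78.2 + 32.07 + 64.0
= 174.27 g/mol

174.27 g/mol


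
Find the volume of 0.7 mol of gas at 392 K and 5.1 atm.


PV = nRT  (R = 0.08206 L·atm/(mol·K))
V = nRT/P = 0.7×0.08206×392/5.1
= 4.415 L

4.415 L


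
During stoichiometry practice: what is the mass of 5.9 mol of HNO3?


M(HNO3) = 63.02 g/mol
mass = n × M = 5.9 × 63.02 = 371.82 g

371.82 g


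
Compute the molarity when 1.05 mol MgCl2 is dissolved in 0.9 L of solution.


M = n/V = 1.05/0.9 = 1.167 mol/L

1.167 M


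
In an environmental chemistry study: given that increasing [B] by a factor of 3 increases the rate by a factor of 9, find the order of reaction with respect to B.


rate ∝ [B]^n
3^n = 9 → n = 2
Order in B: 2

2


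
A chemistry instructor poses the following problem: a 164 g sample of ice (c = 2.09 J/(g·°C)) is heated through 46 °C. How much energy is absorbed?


q = mcΔT = 164 × 2.09 × 46
= 15766.96 J

15766.96 J


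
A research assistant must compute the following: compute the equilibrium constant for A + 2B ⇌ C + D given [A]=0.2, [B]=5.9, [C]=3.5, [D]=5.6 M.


Kc = [C][D]/([A][B]^2)
= (3.5^1 × 5.6^1)/(0.2^1 × 5.9^2)
= 19.6/6.962
= 2.815

2.815


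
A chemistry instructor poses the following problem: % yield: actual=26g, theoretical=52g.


% yield = actual/theoretical × 100
= 26/52 × 100
= 50.0%

50.0%


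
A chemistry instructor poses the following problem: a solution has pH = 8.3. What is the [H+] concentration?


[H+] = 10^(-pH) = 10^(-8.3)
= 5.01×10^-9 M

5.01×10^-9 M


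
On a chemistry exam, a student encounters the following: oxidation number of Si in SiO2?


x + 2(-2) = 0, so x = +4
Oxidation number: +4

+4


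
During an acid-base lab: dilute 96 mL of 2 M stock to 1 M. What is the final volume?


C1V1 = C2V2
2 × 96 = 1 × V2
V2 = 192/1 = 192.0 mL

192.0 mL
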